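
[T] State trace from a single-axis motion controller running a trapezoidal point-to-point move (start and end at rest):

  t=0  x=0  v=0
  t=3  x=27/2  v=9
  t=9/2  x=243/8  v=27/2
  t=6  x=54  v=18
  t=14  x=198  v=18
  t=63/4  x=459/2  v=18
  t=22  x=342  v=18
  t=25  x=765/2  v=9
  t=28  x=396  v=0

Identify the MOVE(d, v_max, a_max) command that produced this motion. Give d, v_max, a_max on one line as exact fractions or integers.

final state: t=28, x=396, v=0 → d = 396
a_max = (9−0)/(3−0) = 3
max v = 18 over t∈[6,22] → v_max = 18
check: 18·(6+16) = 396 ✓

d=396 v_max=18 a_max=3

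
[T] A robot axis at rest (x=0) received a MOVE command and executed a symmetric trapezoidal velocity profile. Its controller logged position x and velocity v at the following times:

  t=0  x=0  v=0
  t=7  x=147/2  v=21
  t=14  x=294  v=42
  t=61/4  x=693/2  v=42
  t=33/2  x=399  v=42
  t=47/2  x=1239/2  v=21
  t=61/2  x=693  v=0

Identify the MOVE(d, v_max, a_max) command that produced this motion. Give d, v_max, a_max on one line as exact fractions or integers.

final state: t=61/2, x=693, v=0 → d = 693
a_max = (21−0)/(7−0) = 3
max v = 42 over t∈[14,33/2] → v_max = 42
check: 42·(14+5/2) = 693 ✓

d=693 v_max=42 a_max=3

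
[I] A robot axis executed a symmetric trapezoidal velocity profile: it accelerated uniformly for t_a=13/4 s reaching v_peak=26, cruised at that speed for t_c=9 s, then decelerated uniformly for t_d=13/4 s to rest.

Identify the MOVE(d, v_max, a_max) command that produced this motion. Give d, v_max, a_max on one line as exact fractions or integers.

d=637/2 v_max=26 a_max=8

a_max = 26/(13/4) = 8
d_a = ½·26·13/4 = 169/4; d_c = 26·9 = 234
d = 2·169/4 + 234 = 637/2
t_c = 9 > 0 ⇒ limit active, v_max = 26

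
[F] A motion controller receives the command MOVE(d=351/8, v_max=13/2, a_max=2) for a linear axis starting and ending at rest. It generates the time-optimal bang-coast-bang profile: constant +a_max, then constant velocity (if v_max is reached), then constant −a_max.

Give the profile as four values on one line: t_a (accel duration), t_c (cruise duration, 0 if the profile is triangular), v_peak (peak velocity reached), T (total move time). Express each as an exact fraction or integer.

t_a=13/4 t_c=7/2 v_peak=13/2 T=10

(v_max)²/a_max = (13/2)²/2 = 169/8
351/8 ≥ 169/8 ⇒ cruise phase
t_a = (13/2)/2 = 13/4; v_peak = 13/2
d_cruise = 351/8 − 169/8 = 91/4; t_c = (91/4)/(13/2) = 7/2
T = 2·13/4 + 7/2 = 10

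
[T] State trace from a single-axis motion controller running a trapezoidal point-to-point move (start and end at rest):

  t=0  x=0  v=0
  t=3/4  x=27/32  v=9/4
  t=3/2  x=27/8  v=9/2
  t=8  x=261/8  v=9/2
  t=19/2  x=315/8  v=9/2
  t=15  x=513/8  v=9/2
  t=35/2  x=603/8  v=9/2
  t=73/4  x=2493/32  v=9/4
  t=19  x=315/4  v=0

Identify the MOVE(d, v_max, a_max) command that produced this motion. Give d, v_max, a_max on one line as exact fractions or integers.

final state: t=19, x=315/4, v=0 → d = 315/4
a_max = (9/4−0)/(3/4−0) = 3
max v = 9/2 over t∈[3/2,35/2] → v_max = 9/2
check: 9/2·(3/2+16) = 315/4 ✓

d=315/4 v_max=9/2 a_max=3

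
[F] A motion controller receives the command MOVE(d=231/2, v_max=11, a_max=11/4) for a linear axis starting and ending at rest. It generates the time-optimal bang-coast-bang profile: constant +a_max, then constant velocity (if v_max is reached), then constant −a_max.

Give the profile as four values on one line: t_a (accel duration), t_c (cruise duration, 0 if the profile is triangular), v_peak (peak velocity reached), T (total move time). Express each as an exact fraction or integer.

t_a=4 t_c=13/2 v_peak=11 T=29/2

vₘ²/aₘ = 11²/(11/4) = 44
231/2 ≥ 44 ⇒ cruise phase
t_a = 11/(11/4) = 4; v_peak = 11
d_cruise = 231/2 − 44 = 143/2; t_c = (143/2)/11 = 13/2
T = 2·4 + 13/2 = 29/2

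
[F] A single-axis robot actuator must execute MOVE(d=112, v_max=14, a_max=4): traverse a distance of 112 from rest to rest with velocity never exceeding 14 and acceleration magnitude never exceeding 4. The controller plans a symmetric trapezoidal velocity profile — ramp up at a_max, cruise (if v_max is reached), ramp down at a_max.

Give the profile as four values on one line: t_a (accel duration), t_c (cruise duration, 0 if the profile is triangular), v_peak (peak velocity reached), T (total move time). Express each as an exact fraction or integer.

(v_max)²/a_max = 14²/4 = 49
112 ≥ 49 → trapezoidal
t_a = 14/4 = 7/2; v_peak = 14
d_cruise = 112 − 49 = 63; t_c = 63/14 = 9/2
T = 2·7/2 + 9/2 = 23/2

t_a=7/2 t_c=9/2 v_peak=14 T=23/2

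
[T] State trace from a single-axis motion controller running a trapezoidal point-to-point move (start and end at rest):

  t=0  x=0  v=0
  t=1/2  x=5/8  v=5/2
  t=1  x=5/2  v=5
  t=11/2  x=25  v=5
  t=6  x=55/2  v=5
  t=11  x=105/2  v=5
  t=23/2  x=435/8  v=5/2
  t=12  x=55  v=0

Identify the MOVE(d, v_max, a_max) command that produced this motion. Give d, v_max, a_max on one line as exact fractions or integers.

d=55 v_max=5 a_max=5

final state: t=12, x=55, v=0 → d = 55
a_max = (5/2−0)/(1/2−0) = 5
max v = 5 over t∈[1,11] → v_max = 5
check: 5·(1+10) = 55 ✓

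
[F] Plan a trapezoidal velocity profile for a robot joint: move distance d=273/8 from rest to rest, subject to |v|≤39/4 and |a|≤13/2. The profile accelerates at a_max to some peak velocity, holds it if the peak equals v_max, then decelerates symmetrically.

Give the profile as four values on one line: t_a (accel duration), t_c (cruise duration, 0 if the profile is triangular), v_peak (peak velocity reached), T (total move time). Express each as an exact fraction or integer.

t_a=3/2 t_c=2 v_peak=39/4 T=5

vₘ²/aₘ = (39/4)²/(13/2) = 117/8
273/8 ≥ 117/8 ⇒ cruise phase
t_a = (39/4)/(13/2) = 3/2; v_peak = 39/4
d_cruise = 273/8 − 117/8 = 39/2; t_c = (39/2)/(39/4) = 2
T = 2·3/2 + 2 = 5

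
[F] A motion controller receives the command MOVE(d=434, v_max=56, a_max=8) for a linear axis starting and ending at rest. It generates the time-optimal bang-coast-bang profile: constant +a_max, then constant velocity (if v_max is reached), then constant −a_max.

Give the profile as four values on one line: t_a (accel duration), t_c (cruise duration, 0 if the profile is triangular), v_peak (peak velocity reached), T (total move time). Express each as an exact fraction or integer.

vₘ²/aₘ = 56²/8 = 392
434 ≥ 392 ⇒ cruise phase
t_a = 56/8 = 7; v_peak = 56
d_cruise = 434 − 392 = 42; t_c = 42/56 = 3/4
T = 2·7 + 3/4 = 59/4

t_a=7 t_c=3/4 v_peak=56 T=59/4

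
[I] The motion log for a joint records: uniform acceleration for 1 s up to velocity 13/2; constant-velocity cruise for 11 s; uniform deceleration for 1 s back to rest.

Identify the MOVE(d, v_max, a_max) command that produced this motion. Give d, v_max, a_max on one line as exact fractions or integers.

d=78 v_max=13/2 a_max=13/2

a_max = (13/2)/1 = 13/2
d_a = ½·13/2·1 = 13/4; d_c = 13/2·11 = 143/2
d = 2·13/4 + 143/2 = 78
t_c = 11 > 0 so v_max = 13/2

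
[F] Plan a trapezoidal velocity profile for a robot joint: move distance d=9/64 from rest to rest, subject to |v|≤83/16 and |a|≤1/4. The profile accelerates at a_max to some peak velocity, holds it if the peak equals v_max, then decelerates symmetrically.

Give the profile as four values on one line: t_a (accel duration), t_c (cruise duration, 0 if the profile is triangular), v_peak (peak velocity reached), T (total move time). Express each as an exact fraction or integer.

t_a=3/4 t_c=0 v_peak=3/16 T=3/2

v_max²/a_max = (83/16)²/(1/4) = 6889/64
9/64 < 6889/64 so t_c = 0
v_peak = √(9/64·1/4) = √(9/256) = 3/16
t_a = (3/16)/(1/4) = 3/4; t_c = 0
T = 2·3/4 = 3/2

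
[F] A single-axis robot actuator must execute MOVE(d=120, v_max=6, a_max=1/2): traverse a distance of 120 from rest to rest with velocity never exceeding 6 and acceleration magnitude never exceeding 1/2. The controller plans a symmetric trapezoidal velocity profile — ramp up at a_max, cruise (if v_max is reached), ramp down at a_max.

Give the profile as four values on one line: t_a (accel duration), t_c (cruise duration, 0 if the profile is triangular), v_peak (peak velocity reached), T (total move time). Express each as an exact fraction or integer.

t_a=12 t_c=8 v_peak=6 T=32

v_max²/a_max = 6²/(1/2) = 72
120 ≥ 72 ⇒ cruise phase
t_a = 6/(1/2) = 12; v_peak = 6
d_cruise = 120 − 72 = 48; t_c = 48/6 = 8
T = 2·12 + 8 = 32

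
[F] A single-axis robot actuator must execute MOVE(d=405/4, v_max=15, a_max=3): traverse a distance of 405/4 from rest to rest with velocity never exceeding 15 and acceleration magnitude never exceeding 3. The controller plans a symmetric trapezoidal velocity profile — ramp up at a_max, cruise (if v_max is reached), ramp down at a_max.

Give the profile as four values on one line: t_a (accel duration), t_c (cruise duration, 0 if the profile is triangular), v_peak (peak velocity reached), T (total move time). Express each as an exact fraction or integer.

t_a=5 t_c=7/4 v_peak=15 T=47/4

vₘ²/aₘ = 15²/3 = 75
405/4 ≥ 75 so v_max reached
t_a = 15/3 = 5; v_peak = 15
d_cruise = 405/4 − 75 = 105/4; t_c = (105/4)/15 = 7/4
T = 2·5 + 7/4 = 47/4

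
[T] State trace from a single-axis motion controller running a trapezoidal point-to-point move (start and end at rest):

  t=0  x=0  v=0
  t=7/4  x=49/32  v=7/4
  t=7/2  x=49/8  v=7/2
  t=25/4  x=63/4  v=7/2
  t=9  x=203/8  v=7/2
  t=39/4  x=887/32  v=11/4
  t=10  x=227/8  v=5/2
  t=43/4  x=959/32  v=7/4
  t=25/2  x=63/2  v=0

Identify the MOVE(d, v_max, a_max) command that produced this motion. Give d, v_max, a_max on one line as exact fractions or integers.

d=63/2 v_max=7/2 a_max=1

final state: t=25/2, x=63/2, v=0 → d = 63/2
a_max = (7/4−0)/(7/4−0) = 1
max v = 7/2 over t∈[7/2,9] → v_max = 7/2
check: 7/2·(7/2+11/2) = 63/2 ✓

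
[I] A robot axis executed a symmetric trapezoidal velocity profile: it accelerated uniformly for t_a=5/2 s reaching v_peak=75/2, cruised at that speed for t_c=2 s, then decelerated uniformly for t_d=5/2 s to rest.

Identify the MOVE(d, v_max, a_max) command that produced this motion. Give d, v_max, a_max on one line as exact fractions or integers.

a_max = (75/2)/(5/2) = 15
d_a = ½·75/2·5/2 = 375/8; d_c = 75/2·2 = 75
d = 2·375/8 + 75 = 675/4
t_c = 2 > 0 ⇒ limit active, v_max = 75/2

d=675/4 v_max=75/2 a_max=15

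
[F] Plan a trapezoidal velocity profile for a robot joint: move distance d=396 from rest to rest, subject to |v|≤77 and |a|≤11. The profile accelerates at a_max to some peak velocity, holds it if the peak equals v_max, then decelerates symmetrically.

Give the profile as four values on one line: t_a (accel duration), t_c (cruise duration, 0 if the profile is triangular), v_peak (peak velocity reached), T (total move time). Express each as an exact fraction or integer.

t_a=6 t_c=0 v_peak=66 T=12

(v_max)²/a_max = 77²/11 = 539
396 < 539 ⇒ no cruise
v_peak = √(396·11) = √4356 = 66
t_a = 66/11 = 6; t_c = 0
T = 2·6 = 12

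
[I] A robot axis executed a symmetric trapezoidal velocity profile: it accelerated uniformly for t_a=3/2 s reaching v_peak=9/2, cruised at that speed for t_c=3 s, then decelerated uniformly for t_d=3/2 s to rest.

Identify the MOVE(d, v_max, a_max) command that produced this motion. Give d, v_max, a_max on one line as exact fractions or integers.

a_max = (9/2)/(3/2) = 3
d_a = ½·9/2·3/2 = 27/8; d_c = 9/2·3 = 27/2
d = 2·27/8 + 27/2 = 81/4
t_c = 3 > 0 → v_max = v_peak = 9/2

d=81/4 v_max=9/2 a_max=3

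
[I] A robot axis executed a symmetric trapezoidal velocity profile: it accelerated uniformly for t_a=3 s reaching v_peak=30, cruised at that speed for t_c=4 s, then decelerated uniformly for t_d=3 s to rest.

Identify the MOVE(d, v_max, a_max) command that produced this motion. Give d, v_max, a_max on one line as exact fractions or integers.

d=210 v_max=30 a_max=10

a_max = 30/3 = 10
d_a = ½·30·3 = 45; d_c = 30·4 = 120
d = 2·45 + 120 = 210
t_c = 4 > 0 ⇒ limit active, v_max = 30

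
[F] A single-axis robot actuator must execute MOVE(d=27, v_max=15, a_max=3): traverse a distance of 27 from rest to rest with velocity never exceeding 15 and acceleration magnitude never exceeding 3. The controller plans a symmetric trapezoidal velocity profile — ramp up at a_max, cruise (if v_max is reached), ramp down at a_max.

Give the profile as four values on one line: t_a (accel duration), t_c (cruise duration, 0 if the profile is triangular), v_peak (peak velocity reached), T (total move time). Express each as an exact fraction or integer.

t_a=3 t_c=0 v_peak=9 T=6

vₘ²/aₘ = 15²/3 = 75
27 < 75 → triangular
v_peak = √(27·3) = √81 = 9
t_a = 9/3 = 3; t_c = 0
T = 2·3 = 6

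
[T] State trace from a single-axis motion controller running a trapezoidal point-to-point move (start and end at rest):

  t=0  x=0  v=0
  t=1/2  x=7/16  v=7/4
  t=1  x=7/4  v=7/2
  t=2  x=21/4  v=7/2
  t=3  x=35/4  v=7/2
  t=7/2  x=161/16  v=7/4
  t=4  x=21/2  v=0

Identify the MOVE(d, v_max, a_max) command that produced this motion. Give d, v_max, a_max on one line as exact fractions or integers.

d=21/2 v_max=7/2 a_max=7/2

final state: t=4, x=21/2, v=0 → d = 21/2
a_max = (7/4−0)/(1/2−0) = 7/2
max v = 7/2 over t∈[1,3] → v_max = 7/2
check: 7/2·(1+2) = 21/2 ✓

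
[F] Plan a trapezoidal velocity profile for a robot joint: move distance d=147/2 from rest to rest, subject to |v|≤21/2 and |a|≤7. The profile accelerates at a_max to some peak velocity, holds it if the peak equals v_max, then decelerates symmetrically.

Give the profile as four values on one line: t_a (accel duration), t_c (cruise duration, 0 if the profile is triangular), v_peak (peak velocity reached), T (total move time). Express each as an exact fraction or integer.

vₘ²/aₘ = (21/2)²/7 = 63/4
147/2 ≥ 63/4 → trapezoidal
t_a = (21/2)/7 = 3/2; v_peak = 21/2
d_cruise = 147/2 − 63/4 = 231/4; t_c = (231/4)/(21/2) = 11/2
T = 2·3/2 + 11/2 = 17/2

t_a=3/2 t_c=11/2 v_peak=21/2 T=17/2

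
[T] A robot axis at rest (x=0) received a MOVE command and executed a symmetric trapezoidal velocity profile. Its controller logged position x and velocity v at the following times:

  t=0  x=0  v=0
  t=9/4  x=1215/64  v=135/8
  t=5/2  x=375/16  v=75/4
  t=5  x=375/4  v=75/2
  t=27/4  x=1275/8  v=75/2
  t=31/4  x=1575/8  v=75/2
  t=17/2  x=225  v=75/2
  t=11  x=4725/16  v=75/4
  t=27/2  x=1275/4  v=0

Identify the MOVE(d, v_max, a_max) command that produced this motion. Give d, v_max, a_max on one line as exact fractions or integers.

d=1275/4 v_max=75/2 a_max=15/2

final state: t=27/2, x=1275/4, v=0 → d = 1275/4
a_max = (135/8−0)/(9/4−0) = 15/2
max v = 75/2 over t∈[5,17/2] → v_max = 75/2
check: 75/2·(5+7/2) = 1275/4 ✓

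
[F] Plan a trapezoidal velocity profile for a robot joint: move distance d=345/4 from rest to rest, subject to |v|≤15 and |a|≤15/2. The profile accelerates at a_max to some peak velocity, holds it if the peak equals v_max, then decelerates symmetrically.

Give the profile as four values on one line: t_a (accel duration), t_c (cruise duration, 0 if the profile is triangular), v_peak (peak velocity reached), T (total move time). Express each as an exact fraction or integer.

(v_max)²/a_max = 15²/(15/2) = 30
345/4 ≥ 30 ⇒ cruise phase
t_a = 15/(15/2) = 2; v_peak = 15
d_cruise = 345/4 − 30 = 225/4; t_c = (225/4)/15 = 15/4
T = 2·2 + 15/4 = 31/4

t_a=2 t_c=15/4 v_peak=15 T=31/4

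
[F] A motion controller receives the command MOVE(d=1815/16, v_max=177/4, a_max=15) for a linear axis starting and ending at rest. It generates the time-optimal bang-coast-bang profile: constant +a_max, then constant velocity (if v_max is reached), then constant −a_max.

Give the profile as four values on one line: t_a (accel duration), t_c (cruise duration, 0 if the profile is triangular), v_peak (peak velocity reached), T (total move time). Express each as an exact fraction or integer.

v_max²/a_max = (177/4)²/15 = 10443/80
1815/16 < 10443/80 ⇒ no cruise
v_peak = √(1815/16·15) = √(27225/16) = 165/4
t_a = (165/4)/15 = 11/4; t_c = 0
T = 2·11/4 = 11/2

t_a=11/4 t_c=0 v_peak=165/4 T=11/2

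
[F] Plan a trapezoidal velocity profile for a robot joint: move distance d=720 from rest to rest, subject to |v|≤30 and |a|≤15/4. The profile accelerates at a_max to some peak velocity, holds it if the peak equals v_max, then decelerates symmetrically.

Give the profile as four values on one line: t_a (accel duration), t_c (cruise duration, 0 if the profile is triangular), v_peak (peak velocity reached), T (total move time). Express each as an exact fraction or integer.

(v_max)²/a_max = 30²/(15/4) = 240
720 ≥ 240 → trapezoidal
t_a = 30/(15/4) = 8; v_peak = 30
d_cruise = 720 − 240 = 480; t_c = 480/30 = 16
T = 2·8 + 16 = 32

t_a=8 t_c=16 v_peak=30 T=32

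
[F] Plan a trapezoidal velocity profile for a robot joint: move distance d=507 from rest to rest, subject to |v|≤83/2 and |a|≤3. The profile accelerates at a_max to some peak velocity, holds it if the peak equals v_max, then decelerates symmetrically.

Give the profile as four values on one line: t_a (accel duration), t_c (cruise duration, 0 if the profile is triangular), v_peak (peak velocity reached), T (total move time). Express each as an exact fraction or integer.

v_max²/a_max = (83/2)²/3 = 6889/12
507 < 6889/12 so t_c = 0
v_peak = √(507·3) = √1521 = 39
t_a = 39/3 = 13; t_c = 0
T = 2·13 = 26

t_a=13 t_c=0 v_peak=39 T=26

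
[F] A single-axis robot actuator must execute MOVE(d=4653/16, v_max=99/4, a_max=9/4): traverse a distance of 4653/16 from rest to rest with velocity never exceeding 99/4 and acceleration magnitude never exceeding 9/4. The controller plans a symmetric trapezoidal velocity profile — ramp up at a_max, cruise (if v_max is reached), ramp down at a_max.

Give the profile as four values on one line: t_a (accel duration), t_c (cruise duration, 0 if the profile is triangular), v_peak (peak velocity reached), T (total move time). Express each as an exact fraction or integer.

t_a=11 t_c=3/4 v_peak=99/4 T=91/4

vₘ²/aₘ = (99/4)²/(9/4) = 1089/4
4653/16 ≥ 1089/4 so v_max reached
t_a = (99/4)/(9/4) = 11; v_peak = 99/4
d_cruise = 4653/16 − 1089/4 = 297/16; t_c = (297/16)/(99/4) = 3/4
T = 2·11 + 3/4 = 91/4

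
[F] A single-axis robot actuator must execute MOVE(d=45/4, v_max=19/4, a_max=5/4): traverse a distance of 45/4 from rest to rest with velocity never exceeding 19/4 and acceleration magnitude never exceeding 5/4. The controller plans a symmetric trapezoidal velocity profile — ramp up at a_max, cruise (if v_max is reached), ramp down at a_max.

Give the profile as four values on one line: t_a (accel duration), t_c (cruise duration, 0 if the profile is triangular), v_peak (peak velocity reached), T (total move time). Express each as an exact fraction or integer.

v_max²/a_max = (19/4)²/(5/4) = 361/20
45/4 < 361/20 so t_c = 0
v_peak = √(45/4·5/4) = √(225/16) = 15/4
t_a = (15/4)/(5/4) = 3; t_c = 0
T = 2·3 = 6

t_a=3 t_c=0 v_peak=15/4 T=6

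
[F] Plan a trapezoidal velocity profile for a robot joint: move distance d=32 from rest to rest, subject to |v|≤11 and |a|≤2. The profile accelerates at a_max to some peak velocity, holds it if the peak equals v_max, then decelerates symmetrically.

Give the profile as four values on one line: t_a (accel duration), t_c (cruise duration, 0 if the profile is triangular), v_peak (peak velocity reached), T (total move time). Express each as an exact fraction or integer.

(v_max)²/a_max = 11²/2 = 121/2
32 < 121/2 ⇒ no cruise
v_peak = √(32·2) = √64 = 8
t_a = 8/2 = 4; t_c = 0
T = 2·4 = 8

t_a=4 t_c=0 v_peak=8 T=8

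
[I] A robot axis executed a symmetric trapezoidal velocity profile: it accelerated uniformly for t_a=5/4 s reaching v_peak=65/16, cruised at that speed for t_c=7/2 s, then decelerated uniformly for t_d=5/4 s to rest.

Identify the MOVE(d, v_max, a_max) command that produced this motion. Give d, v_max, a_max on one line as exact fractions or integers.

a_max = (65/16)/(5/4) = 13/4
d_a = ½·65/16·5/4 = 325/128; d_c = 65/16·7/2 = 455/32
d = 2·325/128 + 455/32 = 1235/64
t_c = 7/2 > 0 ⇒ limit active, v_max = 65/16

d=1235/64 v_max=65/16 a_max=13/4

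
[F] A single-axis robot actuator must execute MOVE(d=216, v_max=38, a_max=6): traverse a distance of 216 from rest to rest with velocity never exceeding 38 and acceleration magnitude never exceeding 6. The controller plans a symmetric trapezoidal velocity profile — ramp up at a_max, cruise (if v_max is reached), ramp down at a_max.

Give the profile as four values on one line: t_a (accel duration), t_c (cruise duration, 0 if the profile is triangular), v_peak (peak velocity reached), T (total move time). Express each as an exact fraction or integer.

t_a=6 t_c=0 v_peak=36 T=12

vₘ²/aₘ = 38²/6 = 722/3
216 < 722/3 ⇒ no cruise
v_peak = √(216·6) = √1296 = 36
t_a = 36/6 = 6; t_c = 0
T = 2·6 = 12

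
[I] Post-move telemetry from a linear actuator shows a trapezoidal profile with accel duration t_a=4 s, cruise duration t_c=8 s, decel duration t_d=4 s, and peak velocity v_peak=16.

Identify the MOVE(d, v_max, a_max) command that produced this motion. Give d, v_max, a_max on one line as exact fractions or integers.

d=192 v_max=16 a_max=4

a_max = 16/4 = 4
d_a = ½·16·4 = 32; d_c = 16·8 = 128
d = 2·32 + 128 = 192
t_c = 8 > 0 → v_max = v_peak = 16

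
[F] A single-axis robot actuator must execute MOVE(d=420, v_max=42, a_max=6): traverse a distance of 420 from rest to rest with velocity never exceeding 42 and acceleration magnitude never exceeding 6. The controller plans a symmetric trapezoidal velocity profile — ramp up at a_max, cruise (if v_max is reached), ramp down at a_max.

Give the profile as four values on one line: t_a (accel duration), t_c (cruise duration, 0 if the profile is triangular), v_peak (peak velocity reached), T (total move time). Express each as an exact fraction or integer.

v_max²/a_max = 42²/6 = 294
420 ≥ 294 so v_max reached
t_a = 42/6 = 7; v_peak = 42
d_cruise = 420 − 294 = 126; t_c = 126/42 = 3
T = 2·7 + 3 = 17

t_a=7 t_c=3 v_peak=42 T=17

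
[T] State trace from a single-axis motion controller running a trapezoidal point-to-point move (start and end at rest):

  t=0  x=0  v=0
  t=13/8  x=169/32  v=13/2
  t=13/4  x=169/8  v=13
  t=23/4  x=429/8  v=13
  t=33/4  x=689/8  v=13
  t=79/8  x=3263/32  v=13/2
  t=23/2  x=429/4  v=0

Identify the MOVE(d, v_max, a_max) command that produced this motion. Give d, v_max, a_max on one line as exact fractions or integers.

final state: t=23/2, x=429/4, v=0 → d = 429/4
a_max = (13/2−0)/(13/8−0) = 4
max v = 13 over t∈[13/4,33/4] → v_max = 13
check: 13·(13/4+5) = 429/4 ✓

d=429/4 v_max=13 a_max=4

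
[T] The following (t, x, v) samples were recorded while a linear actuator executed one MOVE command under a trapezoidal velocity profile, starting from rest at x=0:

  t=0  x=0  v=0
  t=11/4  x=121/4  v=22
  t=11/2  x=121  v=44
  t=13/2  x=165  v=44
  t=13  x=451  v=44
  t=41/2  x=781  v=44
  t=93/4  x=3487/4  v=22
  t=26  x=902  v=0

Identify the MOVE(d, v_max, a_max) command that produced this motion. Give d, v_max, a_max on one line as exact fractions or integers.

d=902 v_max=44 a_max=8

final state: t=26, x=902, v=0 → d = 902
a_max = (22−0)/(11/4−0) = 8
max v = 44 over t∈[11/2,41/2] → v_max = 44
check: 44·(11/2+15) = 902 ✓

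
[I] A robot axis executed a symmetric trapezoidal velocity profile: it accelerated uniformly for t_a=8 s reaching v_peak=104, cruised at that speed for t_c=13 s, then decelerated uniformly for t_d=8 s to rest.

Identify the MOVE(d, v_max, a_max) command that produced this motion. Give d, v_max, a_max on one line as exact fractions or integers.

d=2184 v_max=104 a_max=13

a_max = 104/8 = 13
d_a = ½·104·8 = 416; d_c = 104·13 = 1352
d = 2·416 + 1352 = 2184
t_c = 13 > 0 so v_max = 104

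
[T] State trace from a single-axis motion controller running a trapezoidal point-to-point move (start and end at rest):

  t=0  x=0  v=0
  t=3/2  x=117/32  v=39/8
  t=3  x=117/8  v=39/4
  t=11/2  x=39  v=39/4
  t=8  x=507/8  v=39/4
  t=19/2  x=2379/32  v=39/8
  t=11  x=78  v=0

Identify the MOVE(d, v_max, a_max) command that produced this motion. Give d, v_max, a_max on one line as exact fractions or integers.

final state: t=11, x=78, v=0 → d = 78
a_max = (39/8−0)/(3/2−0) = 13/4
max v = 39/4 over t∈[3,8] → v_max = 39/4
check: 39/4·(3+5) = 78 ✓

d=78 v_max=39/4 a_max=13/4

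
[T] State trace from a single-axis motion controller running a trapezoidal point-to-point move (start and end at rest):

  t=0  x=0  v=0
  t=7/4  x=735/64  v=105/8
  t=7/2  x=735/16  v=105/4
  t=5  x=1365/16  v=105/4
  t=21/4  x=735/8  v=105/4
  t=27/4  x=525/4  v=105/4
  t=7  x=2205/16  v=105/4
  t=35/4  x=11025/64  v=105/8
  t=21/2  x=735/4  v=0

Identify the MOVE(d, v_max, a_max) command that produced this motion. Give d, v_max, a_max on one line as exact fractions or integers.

final state: t=21/2, x=735/4, v=0 → d = 735/4
a_max = (105/8−0)/(7/4−0) = 15/2
max v = 105/4 over t∈[7/2,7] → v_max = 105/4
check: 105/4·(7/2+7/2) = 735/4 ✓

d=735/4 v_max=105/4 a_max=15/2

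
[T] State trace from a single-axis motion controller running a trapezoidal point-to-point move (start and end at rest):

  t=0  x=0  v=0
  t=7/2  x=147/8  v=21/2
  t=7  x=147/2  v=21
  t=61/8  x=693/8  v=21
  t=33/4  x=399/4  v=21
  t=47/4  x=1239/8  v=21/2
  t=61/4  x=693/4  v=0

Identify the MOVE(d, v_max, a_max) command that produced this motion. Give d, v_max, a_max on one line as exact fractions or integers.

d=693/4 v_max=21 a_max=3

final state: t=61/4, x=693/4, v=0 → d = 693/4
a_max = (21/2−0)/(7/2−0) = 3
max v = 21 over t∈[7,33/4] → v_max = 21
check: 21·(7+5/4) = 693/4 ✓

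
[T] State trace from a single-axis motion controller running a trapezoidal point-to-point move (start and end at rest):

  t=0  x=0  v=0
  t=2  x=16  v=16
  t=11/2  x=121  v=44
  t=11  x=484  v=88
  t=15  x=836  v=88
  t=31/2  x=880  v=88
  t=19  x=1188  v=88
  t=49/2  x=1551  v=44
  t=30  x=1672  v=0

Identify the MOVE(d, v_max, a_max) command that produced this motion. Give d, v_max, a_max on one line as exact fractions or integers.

final state: t=30, x=1672, v=0 → d = 1672
a_max = (16−0)/(2−0) = 8
max v = 88 over t∈[11,19] → v_max = 88
check: 88·(11+8) = 1672 ✓

d=1672 v_max=88 a_max=8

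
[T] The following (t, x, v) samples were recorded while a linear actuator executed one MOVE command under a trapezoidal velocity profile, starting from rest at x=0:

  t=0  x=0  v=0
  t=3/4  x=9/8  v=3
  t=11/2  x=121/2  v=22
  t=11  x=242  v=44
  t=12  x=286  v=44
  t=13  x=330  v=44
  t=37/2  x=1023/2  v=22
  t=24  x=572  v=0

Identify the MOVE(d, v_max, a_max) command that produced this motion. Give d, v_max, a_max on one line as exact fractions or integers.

d=572 v_max=44 a_max=4

final state: t=24, x=572, v=0 → d = 572
a_max = (3−0)/(3/4−0) = 4
max v = 44 over t∈[11,13] → v_max = 44
check: 44·(11+2) = 572 ✓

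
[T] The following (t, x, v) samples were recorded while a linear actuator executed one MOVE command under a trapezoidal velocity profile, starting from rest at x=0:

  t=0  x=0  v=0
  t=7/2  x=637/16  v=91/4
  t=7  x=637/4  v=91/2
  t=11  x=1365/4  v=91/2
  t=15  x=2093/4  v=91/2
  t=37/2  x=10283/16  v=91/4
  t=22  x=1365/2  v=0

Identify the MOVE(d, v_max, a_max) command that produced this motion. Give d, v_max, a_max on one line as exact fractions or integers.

final state: t=22, x=1365/2, v=0 → d = 1365/2
a_max = (91/4−0)/(7/2−0) = 13/2
max v = 91/2 over t∈[7,15] → v_max = 91/2
check: 91/2·(7+8) = 1365/2 ✓

d=1365/2 v_max=91/2 a_max=13/2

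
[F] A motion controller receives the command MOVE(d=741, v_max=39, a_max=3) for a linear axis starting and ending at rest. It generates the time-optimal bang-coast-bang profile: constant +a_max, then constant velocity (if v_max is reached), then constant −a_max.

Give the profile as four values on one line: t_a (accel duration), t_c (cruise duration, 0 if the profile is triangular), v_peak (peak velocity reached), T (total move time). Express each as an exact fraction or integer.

t_a=13 t_c=6 v_peak=39 T=32

(v_max)²/a_max = 39²/3 = 507
741 ≥ 507 ⇒ cruise phase
t_a = 39/3 = 13; v_peak = 39
d_cruise = 741 − 507 = 234; t_c = 234/39 = 6
T = 2·13 + 6 = 32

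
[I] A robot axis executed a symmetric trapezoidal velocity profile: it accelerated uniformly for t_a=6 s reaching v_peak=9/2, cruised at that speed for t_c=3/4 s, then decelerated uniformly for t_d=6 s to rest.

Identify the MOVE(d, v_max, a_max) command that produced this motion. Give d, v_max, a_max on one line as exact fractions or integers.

a_max = (9/2)/6 = 3/4
d_a = ½·9/2·6 = 27/2; d_c = 9/2·3/4 = 27/8
d = 2·27/2 + 27/8 = 243/8
t_c = 3/4 > 0 → v_max = v_peak = 9/2

d=243/8 v_max=9/2 a_max=3/4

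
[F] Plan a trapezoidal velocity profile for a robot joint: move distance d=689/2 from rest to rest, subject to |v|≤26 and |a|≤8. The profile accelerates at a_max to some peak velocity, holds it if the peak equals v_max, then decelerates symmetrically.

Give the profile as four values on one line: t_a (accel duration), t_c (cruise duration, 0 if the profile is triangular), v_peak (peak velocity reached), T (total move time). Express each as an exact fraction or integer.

t_a=13/4 t_c=10 v_peak=26 T=33/2

vₘ²/aₘ = 26²/8 = 169/2
689/2 ≥ 169/2 → trapezoidal
t_a = 26/8 = 13/4; v_peak = 26
d_cruise = 689/2 − 169/2 = 260; t_c = 260/26 = 10
T = 2·13/4 + 10 = 33/2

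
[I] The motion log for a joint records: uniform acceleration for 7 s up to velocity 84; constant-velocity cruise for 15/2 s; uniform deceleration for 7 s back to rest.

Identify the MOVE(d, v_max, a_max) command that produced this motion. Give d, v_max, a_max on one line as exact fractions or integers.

a_max = 84/7 = 12
d_a = ½·84·7 = 294; d_c = 84·15/2 = 630
d = 2·294 + 630 = 1218
t_c = 15/2 > 0 ⇒ limit active, v_max = 84

d=1218 v_max=84 a_max=12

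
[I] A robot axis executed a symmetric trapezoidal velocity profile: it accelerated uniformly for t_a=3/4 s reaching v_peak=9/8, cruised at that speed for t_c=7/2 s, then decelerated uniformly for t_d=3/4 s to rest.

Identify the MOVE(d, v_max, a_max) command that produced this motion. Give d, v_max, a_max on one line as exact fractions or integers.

d=153/32 v_max=9/8 a_max=3/2

a_max = (9/8)/(3/4) = 3/2
d_a = ½·9/8·3/4 = 27/64; d_c = 9/8·7/2 = 63/16
d = 2·27/64 + 63/16 = 153/32
t_c = 7/2 > 0 so v_max = 9/8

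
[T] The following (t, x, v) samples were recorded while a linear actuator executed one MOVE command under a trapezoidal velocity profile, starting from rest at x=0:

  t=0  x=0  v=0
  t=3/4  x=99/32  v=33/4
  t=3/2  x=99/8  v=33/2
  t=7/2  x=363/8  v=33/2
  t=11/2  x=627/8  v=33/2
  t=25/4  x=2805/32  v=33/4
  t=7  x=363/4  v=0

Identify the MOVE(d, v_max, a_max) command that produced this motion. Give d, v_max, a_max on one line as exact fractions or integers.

final state: t=7, x=363/4, v=0 → d = 363/4
a_max = (33/4−0)/(3/4−0) = 11
max v = 33/2 over t∈[3/2,11/2] → v_max = 33/2
check: 33/2·(3/2+4) = 363/4 ✓

d=363/4 v_max=33/2 a_max=11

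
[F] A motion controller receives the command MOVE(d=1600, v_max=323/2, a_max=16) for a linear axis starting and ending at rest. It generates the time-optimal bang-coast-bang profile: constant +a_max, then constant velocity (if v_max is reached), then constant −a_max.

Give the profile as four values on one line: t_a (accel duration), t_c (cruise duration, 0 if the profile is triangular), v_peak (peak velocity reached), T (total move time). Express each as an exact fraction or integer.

vₘ²/aₘ = (323/2)²/16 = 104329/64
1600 < 104329/64 ⇒ no cruise
v_peak = √(1600·16) = √25600 = 160
t_a = 160/16 = 10; t_c = 0
T = 2·10 = 20

t_a=10 t_c=0 v_peak=160 T=20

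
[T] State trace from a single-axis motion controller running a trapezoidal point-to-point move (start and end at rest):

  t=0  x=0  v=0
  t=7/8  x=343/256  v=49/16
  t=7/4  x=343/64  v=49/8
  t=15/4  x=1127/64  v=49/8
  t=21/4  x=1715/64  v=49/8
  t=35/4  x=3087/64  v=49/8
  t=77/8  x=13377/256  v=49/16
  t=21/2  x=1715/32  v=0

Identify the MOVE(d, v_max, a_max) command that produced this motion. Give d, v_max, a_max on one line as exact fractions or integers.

d=1715/32 v_max=49/8 a_max=7/2

final state: t=21/2, x=1715/32, v=0 → d = 1715/32
a_max = (49/16−0)/(7/8−0) = 7/2
max v = 49/8 over t∈[7/4,35/4] → v_max = 49/8
check: 49/8·(7/4+7) = 1715/32 ✓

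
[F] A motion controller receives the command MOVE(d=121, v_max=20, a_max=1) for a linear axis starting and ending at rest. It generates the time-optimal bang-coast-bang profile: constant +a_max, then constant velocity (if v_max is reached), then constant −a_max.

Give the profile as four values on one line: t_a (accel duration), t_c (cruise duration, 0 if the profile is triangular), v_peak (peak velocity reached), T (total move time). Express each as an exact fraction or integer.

t_a=11 t_c=0 v_peak=11 T=22

v_max²/a_max = 20²/1 = 400
121 < 400 so t_c = 0
v_peak = √(121·1) = √121 = 11
t_a = 11/1 = 11; t_c = 0
T = 2·11 = 22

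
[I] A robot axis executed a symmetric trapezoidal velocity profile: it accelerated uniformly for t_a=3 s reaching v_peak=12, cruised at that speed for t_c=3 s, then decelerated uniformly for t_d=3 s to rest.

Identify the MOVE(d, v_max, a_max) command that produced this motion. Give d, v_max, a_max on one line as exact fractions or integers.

a_max = 12/3 = 4
d_a = ½·12·3 = 18; d_c = 12·3 = 36
d = 2·18 + 36 = 72
t_c = 3 > 0 → v_max = v_peak = 12

d=72 v_max=12 a_max=4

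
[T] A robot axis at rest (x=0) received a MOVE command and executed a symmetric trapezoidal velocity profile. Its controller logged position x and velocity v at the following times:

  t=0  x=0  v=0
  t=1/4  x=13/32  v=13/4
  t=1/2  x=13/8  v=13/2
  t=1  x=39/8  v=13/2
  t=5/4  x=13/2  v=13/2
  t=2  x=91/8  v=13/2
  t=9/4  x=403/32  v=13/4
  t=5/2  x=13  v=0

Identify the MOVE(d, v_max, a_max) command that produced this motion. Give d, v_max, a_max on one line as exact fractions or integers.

d=13 v_max=13/2 a_max=13

final state: t=5/2, x=13, v=0 → d = 13
a_max = (13/4−0)/(1/4−0) = 13
max v = 13/2 over t∈[1/2,2] → v_max = 13/2
check: 13/2·(1/2+3/2) = 13 ✓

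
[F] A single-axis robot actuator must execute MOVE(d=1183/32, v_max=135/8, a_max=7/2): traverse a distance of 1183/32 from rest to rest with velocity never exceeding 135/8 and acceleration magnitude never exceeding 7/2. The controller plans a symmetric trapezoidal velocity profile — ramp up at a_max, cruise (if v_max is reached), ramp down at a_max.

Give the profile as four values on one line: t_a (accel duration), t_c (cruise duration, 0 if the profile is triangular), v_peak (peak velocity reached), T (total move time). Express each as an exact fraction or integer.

vₘ²/aₘ = (135/8)²/(7/2) = 18225/224
1183/32 < 18225/224 → triangular
v_peak = √(1183/32·7/2) = √(8281/64) = 91/8
t_a = (91/8)/(7/2) = 13/4; t_c = 0
T = 2·13/4 = 13/2

t_a=13/4 t_c=0 v_peak=91/8 T=13/2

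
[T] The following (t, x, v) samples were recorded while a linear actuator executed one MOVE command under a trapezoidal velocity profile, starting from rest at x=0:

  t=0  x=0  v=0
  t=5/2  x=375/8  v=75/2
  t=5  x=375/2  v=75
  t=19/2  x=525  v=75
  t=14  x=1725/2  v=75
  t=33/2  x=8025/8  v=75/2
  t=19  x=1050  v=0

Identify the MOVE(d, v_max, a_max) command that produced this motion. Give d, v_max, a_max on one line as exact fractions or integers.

d=1050 v_max=75 a_max=15

final state: t=19, x=1050, v=0 → d = 1050
a_max = (75/2−0)/(5/2−0) = 15
max v = 75 over t∈[5,14] → v_max = 75
check: 75·(5+9) = 1050 ✓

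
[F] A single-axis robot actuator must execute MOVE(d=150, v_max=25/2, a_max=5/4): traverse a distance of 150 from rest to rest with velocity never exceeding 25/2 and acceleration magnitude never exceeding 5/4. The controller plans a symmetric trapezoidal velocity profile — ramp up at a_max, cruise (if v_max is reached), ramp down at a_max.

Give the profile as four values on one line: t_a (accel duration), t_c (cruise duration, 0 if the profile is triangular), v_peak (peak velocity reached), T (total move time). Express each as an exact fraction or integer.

t_a=10 t_c=2 v_peak=25/2 T=22

v_max²/a_max = (25/2)²/(5/4) = 125
150 ≥ 125 ⇒ cruise phase
t_a = (25/2)/(5/4) = 10; v_peak = 25/2
d_cruise = 150 − 125 = 25; t_c = 25/(25/2) = 2
T = 2·10 + 2 = 22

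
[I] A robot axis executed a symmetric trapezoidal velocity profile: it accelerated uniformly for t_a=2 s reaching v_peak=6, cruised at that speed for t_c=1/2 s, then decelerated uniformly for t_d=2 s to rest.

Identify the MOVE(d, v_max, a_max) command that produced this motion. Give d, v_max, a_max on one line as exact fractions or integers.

a_max = 6/2 = 3
d_a = ½·6·2 = 6; d_c = 6·1/2 = 3
d = 2·6 + 3 = 15
t_c = 1/2 > 0 so v_max = 6

d=15 v_max=6 a_max=3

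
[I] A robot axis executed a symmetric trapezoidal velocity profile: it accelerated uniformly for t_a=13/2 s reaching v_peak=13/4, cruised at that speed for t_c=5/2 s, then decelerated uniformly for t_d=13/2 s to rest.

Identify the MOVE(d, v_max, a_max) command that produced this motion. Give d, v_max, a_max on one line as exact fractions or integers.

a_max = (13/4)/(13/2) = 1/2
d_a = ½·13/4·13/2 = 169/16; d_c = 13/4·5/2 = 65/8
d = 2·169/16 + 65/8 = 117/4
t_c = 5/2 > 0 so v_max = 13/4

d=117/4 v_max=13/4 a_max=1/2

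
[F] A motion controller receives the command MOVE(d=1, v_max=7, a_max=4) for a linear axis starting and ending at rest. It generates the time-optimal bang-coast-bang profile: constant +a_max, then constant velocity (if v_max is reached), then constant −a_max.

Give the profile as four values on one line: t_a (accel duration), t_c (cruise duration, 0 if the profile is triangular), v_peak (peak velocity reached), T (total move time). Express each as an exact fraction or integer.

t_a=1/2 t_c=0 v_peak=2 T=1

vₘ²/aₘ = 7²/4 = 49/4
1 < 49/4 ⇒ no cruise
v_peak = √(1·4) = √4 = 2
t_a = 2/4 = 1/2; t_c = 0
T = 2·1/2 = 1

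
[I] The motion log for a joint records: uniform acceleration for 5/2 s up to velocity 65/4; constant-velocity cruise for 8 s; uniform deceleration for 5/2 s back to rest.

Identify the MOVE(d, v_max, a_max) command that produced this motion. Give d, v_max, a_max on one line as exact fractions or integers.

a_max = (65/4)/(5/2) = 13/2
d_a = ½·65/4·5/2 = 325/16; d_c = 65/4·8 = 130
d = 2·325/16 + 130 = 1365/8
t_c = 8 > 0 → v_max = v_peak = 65/4

d=1365/8 v_max=65/4 a_max=13/2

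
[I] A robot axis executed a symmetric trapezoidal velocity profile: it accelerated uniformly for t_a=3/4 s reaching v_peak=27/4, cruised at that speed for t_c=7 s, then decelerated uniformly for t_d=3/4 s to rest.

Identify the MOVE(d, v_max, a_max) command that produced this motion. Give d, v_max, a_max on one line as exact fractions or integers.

a_max = (27/4)/(3/4) = 9
d_a = ½·27/4·3/4 = 81/32; d_c = 27/4·7 = 189/4
d = 2·81/32 + 189/4 = 837/16
t_c = 7 > 0 so v_max = 27/4

d=837/16 v_max=27/4 a_max=9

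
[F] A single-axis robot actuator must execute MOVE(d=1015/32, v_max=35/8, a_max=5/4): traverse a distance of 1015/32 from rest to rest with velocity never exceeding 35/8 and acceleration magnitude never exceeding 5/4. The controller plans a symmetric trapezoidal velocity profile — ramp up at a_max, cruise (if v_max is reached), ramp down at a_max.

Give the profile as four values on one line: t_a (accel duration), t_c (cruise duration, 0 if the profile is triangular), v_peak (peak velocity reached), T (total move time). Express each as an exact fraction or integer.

t_a=7/2 t_c=15/4 v_peak=35/8 T=43/4

v_max²/a_max = (35/8)²/(5/4) = 245/16
1015/32 ≥ 245/16 ⇒ cruise phase
t_a = (35/8)/(5/4) = 7/2; v_peak = 35/8
d_cruise = 1015/32 − 245/16 = 525/32; t_c = (525/32)/(35/8) = 15/4
T = 2·7/2 + 15/4 = 43/4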